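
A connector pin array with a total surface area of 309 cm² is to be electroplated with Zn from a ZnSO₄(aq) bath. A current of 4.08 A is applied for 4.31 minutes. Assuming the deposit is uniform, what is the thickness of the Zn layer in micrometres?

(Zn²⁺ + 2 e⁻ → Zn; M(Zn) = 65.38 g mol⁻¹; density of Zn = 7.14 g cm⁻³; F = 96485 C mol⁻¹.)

Q = I·t = 4.080 × 258.60 = 1055 C; n(e⁻) = 0.01094 mol.
n(Zn) = n(e⁻)/2 = 0.005468 mol, so m = 0.005468 × 65.38 = 0.3575 g.
Volume = m/ρ = 0.3575 / 7.14 = 0.05007 cm³.
Thickness = V/A = 0.05007 / 309 = 1.62 × 10⁻⁴ cm = 1.62 μm.

1.62 μm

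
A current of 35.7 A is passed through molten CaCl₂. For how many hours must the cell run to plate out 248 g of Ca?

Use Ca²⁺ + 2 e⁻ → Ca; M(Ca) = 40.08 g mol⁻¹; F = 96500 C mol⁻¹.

9.29 h

n(Ca) = m/M = 248 / 40.08 = 6.188 mol.
Each Ca atom requires 2 electrons, so n(e⁻) = 2 × 6.188 = 12.38 mol.
Q = n(e⁻)·F = 12.38 × 96500 = 1194000 C.
t = Q/I = 1194000 / 35.70 A = 33450 s = 9.29 h.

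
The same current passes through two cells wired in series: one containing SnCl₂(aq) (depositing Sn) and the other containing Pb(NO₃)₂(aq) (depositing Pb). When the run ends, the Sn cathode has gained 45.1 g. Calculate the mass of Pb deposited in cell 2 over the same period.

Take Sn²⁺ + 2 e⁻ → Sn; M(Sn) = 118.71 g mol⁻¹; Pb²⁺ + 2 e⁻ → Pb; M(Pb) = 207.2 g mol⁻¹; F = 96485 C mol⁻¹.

78.7 g

n(Sn) = 45.1 / 118.71 = 0.3799 mol.
Since Sn²⁺ + 2 e⁻ → Sn, n(e⁻) passed = 2 × 0.3799 = 0.7598 mol.
Cells in series carry the same charge, so the same 0.7598 mol of electrons passes through cell 2.
Pb²⁺ + 2 e⁻ → Pb, so n(Pb) = 0.7598 / 2 = 0.3799 mol.
m(Pb) = 0.3799 × 207.2 = 78.7 g.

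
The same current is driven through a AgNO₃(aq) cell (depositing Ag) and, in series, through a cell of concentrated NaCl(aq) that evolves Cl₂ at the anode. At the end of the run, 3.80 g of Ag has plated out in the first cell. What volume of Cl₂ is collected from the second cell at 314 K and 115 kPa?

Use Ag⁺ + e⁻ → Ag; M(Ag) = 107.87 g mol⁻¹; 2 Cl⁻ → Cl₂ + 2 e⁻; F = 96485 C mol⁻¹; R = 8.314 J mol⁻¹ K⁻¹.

0.400 L

n(Ag) = 3.80 / 107.87 = 0.03523 mol, so n(e⁻) = 1 × 0.03523 = 0.03523 mol.
The cells are in series, so the same 0.03523 mol of electrons passes through the second cell.
2 Cl⁻ → Cl₂ + 2 e⁻ — 2 mol e⁻ per mol Cl₂, so n(Cl₂) = 0.03523/2 = 0.01761 mol.
V = nRT/P = (0.01761 × 8.314 × 314) / (115 × 10³) = 4.00 × 10⁻⁴ m³ = 0.400 L.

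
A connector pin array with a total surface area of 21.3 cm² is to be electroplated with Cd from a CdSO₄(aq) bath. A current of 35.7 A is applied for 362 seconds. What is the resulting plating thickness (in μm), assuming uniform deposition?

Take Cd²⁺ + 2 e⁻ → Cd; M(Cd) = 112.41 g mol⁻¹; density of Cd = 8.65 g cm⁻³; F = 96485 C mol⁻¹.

409 μm

Q = I·t = 35.70 × 362.00 = 12920 C; n(e⁻) = 0.1339 mol.
n(Cd) = n(e⁻)/2 = 0.06697 mol, so m = 0.06697 × 112.41 = 7.528 g.
Volume = m/ρ = 7.528 / 8.65 = 0.8703 cm³.
Thickness = V/A = 0.8703 / 21.3 = 0.0409 cm = 409 μm.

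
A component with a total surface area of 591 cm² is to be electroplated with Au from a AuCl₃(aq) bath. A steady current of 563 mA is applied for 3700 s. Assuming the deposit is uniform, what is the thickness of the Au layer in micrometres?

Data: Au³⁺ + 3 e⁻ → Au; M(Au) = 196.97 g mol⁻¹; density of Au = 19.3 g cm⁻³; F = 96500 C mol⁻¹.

Q = I·t = 0.5630 × 3700.0 = 2083 C; n(e⁻) = 0.02159 mol.
n(Au) = n(e⁻)/3 = 0.007196 mol, so m = 0.007196 × 196.97 = 1.417 g.
Volume = m/ρ = 1.417 / 19.3 = 0.07344 cm³.
Thickness = V/A = 0.07344 / 591 = 1.24 × 10⁻⁴ cm = 1.24 μm.

1.24 μm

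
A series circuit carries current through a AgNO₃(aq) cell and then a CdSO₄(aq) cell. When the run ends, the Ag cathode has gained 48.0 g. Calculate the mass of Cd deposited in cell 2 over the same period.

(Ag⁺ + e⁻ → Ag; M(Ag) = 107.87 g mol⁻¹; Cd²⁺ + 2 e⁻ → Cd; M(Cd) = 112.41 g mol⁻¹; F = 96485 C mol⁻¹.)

25.0 g

n(Ag) = 48.0 / 107.87 = 0.4450 mol.
Since Ag⁺ + e⁻ → Ag, n(e⁻) passed = 1 × 0.4450 = 0.4450 mol.
Cells in series carry the same charge, so the same 0.4450 mol of electrons passes through cell 2.
Cd²⁺ + 2 e⁻ → Cd, so n(Cd) = 0.4450 / 2 = 0.2225 mol.
m(Cd) = 0.2225 × 112.41 = 25.0 g.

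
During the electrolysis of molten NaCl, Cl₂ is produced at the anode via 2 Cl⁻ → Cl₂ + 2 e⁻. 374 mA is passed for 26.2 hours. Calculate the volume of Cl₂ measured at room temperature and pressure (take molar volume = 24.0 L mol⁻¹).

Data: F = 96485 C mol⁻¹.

Q = I·t = 0.3740 A × 94320 s = 35280 C.
n(e⁻) = Q/F = 35280 / 96485 = 0.3656 mol.
2 electrons are transferred per Cl₂ molecule, so n(Cl₂) = 0.3656 / 2 = 0.1828 mol.
V = n × V_m = 0.1828 × 24.0 = 4.39 L.

4.39 L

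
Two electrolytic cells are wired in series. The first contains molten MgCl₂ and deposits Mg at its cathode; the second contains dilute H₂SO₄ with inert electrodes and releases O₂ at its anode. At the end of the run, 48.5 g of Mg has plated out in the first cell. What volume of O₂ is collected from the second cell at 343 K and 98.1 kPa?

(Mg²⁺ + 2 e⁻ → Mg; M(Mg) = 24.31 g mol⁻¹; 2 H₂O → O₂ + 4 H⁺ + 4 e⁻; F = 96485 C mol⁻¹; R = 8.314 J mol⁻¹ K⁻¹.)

n(Mg) = 48.5 / 24.31 = 1.995 mol, so n(e⁻) = 2 × 1.995 = 3.990 mol.
The cells are in series, so the same 3.990 mol of electrons passes through the second cell.
2 H₂O → O₂ + 4 H⁺ + 4 e⁻ — 4 mol e⁻ per mol O₂, so n(O₂) = 3.990/4 = 0.9975 mol.
V = nRT/P = (0.9975 × 8.314 × 343) / (98.1 × 10³) = 0.0290 m³ = 29.0 L.

29.0 L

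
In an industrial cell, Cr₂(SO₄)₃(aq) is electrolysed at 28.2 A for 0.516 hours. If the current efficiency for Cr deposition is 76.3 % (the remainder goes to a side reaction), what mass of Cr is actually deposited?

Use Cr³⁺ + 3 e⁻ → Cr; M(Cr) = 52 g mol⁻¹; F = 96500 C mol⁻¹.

Q = I·t = 28.20 × 1857.6 = 52380 C.
n(e⁻) = 52380/96500 = 0.5428 mol; theoretically n(Cr) = 0.5428/3 = 0.1809 mol, m_theo = 9.409 g.
At 76.3 % efficiency, m_actual = 0.763 × 9.409 = 7.18 g.

7.18 g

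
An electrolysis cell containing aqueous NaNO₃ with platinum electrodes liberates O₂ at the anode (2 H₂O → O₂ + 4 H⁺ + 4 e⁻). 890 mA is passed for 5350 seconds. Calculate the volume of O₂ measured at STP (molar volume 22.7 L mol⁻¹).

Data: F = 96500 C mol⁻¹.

Q = I·t = 0.8900 A × 5350.0 s = 4762 C.
n(e⁻) = Q/F = 4762 / 96500 = 0.04934 mol.
4 electrons are transferred per O₂ molecule, so n(O₂) = 0.04934 / 4 = 0.01234 mol.
V = n × V_m = 0.01234 × 22.7 = 0.280 L.

0.280 L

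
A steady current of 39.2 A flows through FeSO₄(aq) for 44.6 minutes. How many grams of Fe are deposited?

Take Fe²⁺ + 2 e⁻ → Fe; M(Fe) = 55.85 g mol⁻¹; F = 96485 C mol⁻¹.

Q = I·t = 39.20 A × 2676.0 s = 104900 C.
n(e⁻) = Q/F = 104900 / 96485 = 1.087 mol.
Fe²⁺ + 2 e⁻ → Fe, so n(Fe) = n(e⁻)/2 = 0.5436 mol.
m = n·M = 0.5436 × 55.85 = 30.4 g.

30.4 g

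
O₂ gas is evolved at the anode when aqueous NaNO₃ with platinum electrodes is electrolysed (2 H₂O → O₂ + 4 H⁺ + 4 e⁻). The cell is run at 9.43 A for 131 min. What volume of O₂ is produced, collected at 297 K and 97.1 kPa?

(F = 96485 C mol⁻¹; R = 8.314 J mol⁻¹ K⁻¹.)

4.88 L

Q = I·t = 9.430 A × 7860.0 s = 74120 C.
n(e⁻) = Q/F = 74120 / 96485 = 0.7682 mol.
4 electrons are transferred per O₂ molecule, so n(O₂) = 0.7682 / 4 = 0.1921 mol.
V = nRT/P = (0.1921 × 8.314 × 297) / (97.1 × 10³ Pa) = 0.00488 m³ = 4.88 L.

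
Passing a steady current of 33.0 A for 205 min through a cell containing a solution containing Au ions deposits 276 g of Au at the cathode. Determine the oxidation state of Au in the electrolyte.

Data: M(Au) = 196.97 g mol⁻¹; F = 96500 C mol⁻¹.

+3

Q = I·t = 33.00 A × 12300 s = 405900 C, so n(e⁻) = 405900/96500 = 4.206 mol.
n(Au) deposited = 276 / 196.97 = 1.401 mol.
Electrons per atom = n(e⁻)/n(Au) = 4.206 / 1.401 = 3.00 ≈ 3, so the ion is Au³⁺.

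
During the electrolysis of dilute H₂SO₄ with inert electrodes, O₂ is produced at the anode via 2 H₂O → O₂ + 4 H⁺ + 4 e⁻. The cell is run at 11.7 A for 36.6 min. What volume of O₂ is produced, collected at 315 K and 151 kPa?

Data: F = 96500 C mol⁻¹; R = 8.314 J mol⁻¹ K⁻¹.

1.15 L

Q = I·t = 11.70 A × 2196.0 s = 25690 C.
n(e⁻) = Q/F = 25690 / 96500 = 0.2663 mol.
4 electrons are transferred per O₂ molecule, so n(O₂) = 0.2663 / 4 = 0.06656 mol.
V = nRT/P = (0.06656 × 8.314 × 315) / (151 × 10³ Pa) = 0.00115 m³ = 1.15 L.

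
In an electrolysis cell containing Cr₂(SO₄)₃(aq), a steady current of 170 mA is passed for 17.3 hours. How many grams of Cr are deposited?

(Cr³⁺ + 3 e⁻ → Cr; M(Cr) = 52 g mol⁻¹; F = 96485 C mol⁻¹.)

Q = I·t = 0.1700 A × 62280 s = 10590 C.
n(e⁻) = Q/F = 10590 / 96485 = 0.1097 mol.
Cr³⁺ + 3 e⁻ → Cr, so n(Cr) = n(e⁻)/3 = 0.03658 mol.
m = n·M = 0.03658 × 52 = 1.90 g.

1.90 g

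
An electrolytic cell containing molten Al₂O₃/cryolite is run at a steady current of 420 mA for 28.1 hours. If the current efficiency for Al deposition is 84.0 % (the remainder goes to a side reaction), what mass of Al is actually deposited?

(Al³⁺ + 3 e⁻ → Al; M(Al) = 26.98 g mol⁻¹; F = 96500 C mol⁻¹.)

3.33 g

Q = I·t = 0.4200 × 101160 = 42490 C.
n(e⁻) = 42490/96500 = 0.4403 mol; theoretically n(Al) = 0.4403/3 = 0.1468 mol, m_theo = 3.960 g.
At 84.0 % efficiency, m_actual = 0.840 × 3.960 = 3.33 g.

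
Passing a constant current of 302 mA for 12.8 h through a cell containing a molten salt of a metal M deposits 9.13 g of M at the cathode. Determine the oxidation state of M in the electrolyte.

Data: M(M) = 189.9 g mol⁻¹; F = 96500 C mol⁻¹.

+3

Q = I·t = 0.3020 A × 46080 s = 13920 C, so n(e⁻) = 13920/96500 = 0.1442 mol.
n(M) deposited = 9.13 / 189.9 = 0.04808 mol.
Electrons per atom = n(e⁻)/n(M) = 0.1442 / 0.04808 = 3.00 ≈ 3, so the ion is M³⁺.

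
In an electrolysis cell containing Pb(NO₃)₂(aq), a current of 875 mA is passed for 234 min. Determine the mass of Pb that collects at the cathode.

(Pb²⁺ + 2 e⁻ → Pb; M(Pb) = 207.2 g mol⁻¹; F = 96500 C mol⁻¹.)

Q = I·t = 0.8750 A × 14040 s = 12280 C.
n(e⁻) = Q/F = 12280 / 96500 = 0.1273 mol.
Pb²⁺ + 2 e⁻ → Pb, so n(Pb) = n(e⁻)/2 = 0.06365 mol.
m = n·M = 0.06365 × 207.2 = 13.2 g.

13.2 g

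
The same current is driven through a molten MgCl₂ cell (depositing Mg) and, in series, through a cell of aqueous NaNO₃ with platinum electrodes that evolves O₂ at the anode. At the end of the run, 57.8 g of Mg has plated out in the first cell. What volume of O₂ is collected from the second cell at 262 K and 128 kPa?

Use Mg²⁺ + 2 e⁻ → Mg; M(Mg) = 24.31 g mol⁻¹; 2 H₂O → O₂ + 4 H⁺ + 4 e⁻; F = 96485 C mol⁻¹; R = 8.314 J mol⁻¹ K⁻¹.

20.2 L

n(Mg) = 57.8 / 24.31 = 2.378 mol, so n(e⁻) = 2 × 2.378 = 4.755 mol.
The cells are in series, so the same 4.755 mol of electrons passes through the second cell.
2 H₂O → O₂ + 4 H⁺ + 4 e⁻ — 4 mol e⁻ per mol O₂, so n(O₂) = 4.755/4 = 1.189 mol.
V = nRT/P = (1.189 × 8.314 × 262) / (128 × 10³) = 0.0202 m³ = 20.2 L.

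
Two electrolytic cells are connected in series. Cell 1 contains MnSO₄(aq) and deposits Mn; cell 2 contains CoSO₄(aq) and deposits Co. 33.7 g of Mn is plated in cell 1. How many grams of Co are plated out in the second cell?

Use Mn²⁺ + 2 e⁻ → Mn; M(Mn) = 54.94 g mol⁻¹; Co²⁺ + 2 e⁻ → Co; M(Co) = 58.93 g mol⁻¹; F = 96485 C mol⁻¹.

n(Mn) = 33.7 / 54.94 = 0.6134 mol.
Since Mn²⁺ + 2 e⁻ → Mn, n(e⁻) passed = 2 × 0.6134 = 1.227 mol.
Cells in series carry the same charge, so the same 1.227 mol of electrons passes through cell 2.
Co²⁺ + 2 e⁻ → Co, so n(Co) = 1.227 / 2 = 0.6134 mol.
m(Co) = 0.6134 × 58.93 = 36.1 g.

36.1 g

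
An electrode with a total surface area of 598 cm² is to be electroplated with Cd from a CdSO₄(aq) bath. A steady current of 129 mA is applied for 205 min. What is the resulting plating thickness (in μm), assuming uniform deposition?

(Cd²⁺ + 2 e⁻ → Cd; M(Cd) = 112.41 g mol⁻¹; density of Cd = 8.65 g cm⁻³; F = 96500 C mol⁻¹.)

1.79 μm

Q = I·t = 0.1290 × 12300 = 1587 C; n(e⁻) = 0.01644 mol.
n(Cd) = n(e⁻)/2 = 0.008221 mol, so m = 0.008221 × 112.41 = 0.9241 g.
Volume = m/ρ = 0.9241 / 8.65 = 0.1068 cm³.
Thickness = V/A = 0.1068 / 598 = 1.79 × 10⁻⁴ cm = 1.79 μm.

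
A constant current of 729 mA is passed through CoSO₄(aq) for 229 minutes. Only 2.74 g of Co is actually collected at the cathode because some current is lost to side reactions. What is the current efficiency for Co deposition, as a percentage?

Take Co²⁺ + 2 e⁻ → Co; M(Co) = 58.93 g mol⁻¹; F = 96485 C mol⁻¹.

89.6 %

Q = I·t = 0.7290 × 13740 = 10020 C; n(e⁻) = 10020/96485 = 0.1038 mol.
Theoretical n(Co) = n(e⁻)/2 = 0.05191 mol, i.e. m_theo = 0.05191 × 58.93 = 3.059 g.
Efficiency = m_actual / m_theo = 2.74 / 3.059 = 89.6 %.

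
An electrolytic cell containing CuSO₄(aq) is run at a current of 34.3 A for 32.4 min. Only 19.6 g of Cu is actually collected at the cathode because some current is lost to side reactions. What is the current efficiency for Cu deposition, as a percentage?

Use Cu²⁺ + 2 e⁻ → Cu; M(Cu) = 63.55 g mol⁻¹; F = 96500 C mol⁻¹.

89.3 %

Q = I·t = 34.30 × 1944.0 = 66680 C; n(e⁻) = 66680/96500 = 0.6910 mol.
Theoretical n(Cu) = n(e⁻)/2 = 0.3455 mol, i.e. m_theo = 0.3455 × 63.55 = 21.96 g.
Efficiency = m_actual / m_theo = 19.6 / 21.96 = 89.3 %.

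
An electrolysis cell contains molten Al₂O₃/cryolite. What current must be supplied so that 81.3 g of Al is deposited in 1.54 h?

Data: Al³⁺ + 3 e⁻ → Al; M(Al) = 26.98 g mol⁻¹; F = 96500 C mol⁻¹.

157 A

n(Al) = 81.3 / 26.98 = 3.013 mol.
n(e⁻) = 3 × 3.013 = 9.040 mol.
Q = n(e⁻)·F = 9.040 × 96500 = 872400 C.
I = Q/t = 872400 / 5544.0 s = 157 A.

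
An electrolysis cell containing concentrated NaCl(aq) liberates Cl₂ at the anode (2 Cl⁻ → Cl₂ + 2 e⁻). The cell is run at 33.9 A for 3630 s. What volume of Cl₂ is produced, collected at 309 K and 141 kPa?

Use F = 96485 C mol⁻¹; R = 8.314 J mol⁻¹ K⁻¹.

Q = I·t = 33.90 A × 3630.0 s = 123100 C.
n(e⁻) = Q/F = 123100 / 96485 = 1.275 mol.
2 electrons are transferred per Cl₂ molecule, so n(Cl₂) = 1.275 / 2 = 0.6377 mol.
V = nRT/P = (0.6377 × 8.314 × 309) / (141 × 10³ Pa) = 0.0116 m³ = 11.6 L.

11.6 L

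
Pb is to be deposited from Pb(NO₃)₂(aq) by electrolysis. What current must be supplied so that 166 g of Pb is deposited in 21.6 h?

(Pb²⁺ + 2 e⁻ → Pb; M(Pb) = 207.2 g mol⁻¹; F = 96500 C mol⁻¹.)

1.99 A

n(Pb) = 166 / 207.2 = 0.8012 mol.
n(e⁻) = 2 × 0.8012 = 1.602 mol.
Q = n(e⁻)·F = 1.602 × 96500 = 154600 C.
I = Q/t = 154600 / 77760 s = 1.99 A.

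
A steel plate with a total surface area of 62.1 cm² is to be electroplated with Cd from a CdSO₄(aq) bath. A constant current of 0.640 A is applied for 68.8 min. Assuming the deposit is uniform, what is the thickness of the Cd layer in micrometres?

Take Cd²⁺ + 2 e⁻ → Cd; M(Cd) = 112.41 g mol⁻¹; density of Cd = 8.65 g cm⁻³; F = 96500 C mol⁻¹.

28.6 μm

Q = I·t = 0.6400 × 4128.0 = 2642 C; n(e⁻) = 0.02738 mol.
n(Cd) = n(e⁻)/2 = 0.01369 mol, so m = 0.01369 × 112.41 = 1.539 g.
Volume = m/ρ = 1.539 / 8.65 = 0.1779 cm³.
Thickness = V/A = 0.1779 / 62.1 = 0.00286 cm = 28.6 μm.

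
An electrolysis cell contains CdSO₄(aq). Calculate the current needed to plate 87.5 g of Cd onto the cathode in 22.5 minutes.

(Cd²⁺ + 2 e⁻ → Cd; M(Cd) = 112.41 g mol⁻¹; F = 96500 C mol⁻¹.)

n(Cd) = 87.5 / 112.41 = 0.7784 mol.
n(e⁻) = 2 × 0.7784 = 1.557 mol.
Q = n(e⁻)·F = 1.557 × 96500 = 150200 C.
I = Q/t = 150200 / 1350.0 s = 111 A.

111 A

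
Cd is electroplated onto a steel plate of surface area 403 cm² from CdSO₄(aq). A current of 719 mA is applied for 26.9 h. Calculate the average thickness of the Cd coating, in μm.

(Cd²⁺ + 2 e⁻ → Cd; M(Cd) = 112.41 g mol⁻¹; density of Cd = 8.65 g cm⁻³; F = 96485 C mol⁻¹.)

Q = I·t = 0.7190 × 96840 = 69630 C; n(e⁻) = 0.7216 mol.
n(Cd) = n(e⁻)/2 = 0.3608 mol, so m = 0.3608 × 112.41 = 40.56 g.
Volume = m/ρ = 40.56 / 8.65 = 4.689 cm³.
Thickness = V/A = 4.689 / 403 = 0.0116 cm = 116 μm.

116 μm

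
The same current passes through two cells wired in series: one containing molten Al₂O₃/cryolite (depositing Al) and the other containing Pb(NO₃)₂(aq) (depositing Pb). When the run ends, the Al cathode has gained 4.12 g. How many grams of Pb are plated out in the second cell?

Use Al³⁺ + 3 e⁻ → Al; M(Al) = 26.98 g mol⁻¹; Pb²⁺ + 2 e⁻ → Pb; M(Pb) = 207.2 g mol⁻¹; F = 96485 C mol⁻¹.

47.5 g

n(Al) = 4.12 / 26.98 = 0.1527 mol.
Since Al³⁺ + 3 e⁻ → Al, n(e⁻) passed = 3 × 0.1527 = 0.4581 mol.
Cells in series carry the same charge, so the same 0.4581 mol of electrons passes through cell 2.
Pb²⁺ + 2 e⁻ → Pb, so n(Pb) = 0.4581 / 2 = 0.2291 mol.
m(Pb) = 0.2291 × 207.2 = 47.5 g.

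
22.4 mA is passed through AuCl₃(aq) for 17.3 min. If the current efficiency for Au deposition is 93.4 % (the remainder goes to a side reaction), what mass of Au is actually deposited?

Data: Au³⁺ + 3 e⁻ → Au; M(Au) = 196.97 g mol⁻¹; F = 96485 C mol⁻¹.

0.0148 g

Q = I·t = 0.02240 × 1038.0 = 23.25 C.
n(e⁻) = 23.25/96485 = 0.0002410 mol; theoretically n(Au) = 0.0002410/3 = 0.00008033 mol, m_theo = 0.01582 g.
At 93.4 % efficiency, m_actual = 0.934 × 0.01582 = 0.0148 g.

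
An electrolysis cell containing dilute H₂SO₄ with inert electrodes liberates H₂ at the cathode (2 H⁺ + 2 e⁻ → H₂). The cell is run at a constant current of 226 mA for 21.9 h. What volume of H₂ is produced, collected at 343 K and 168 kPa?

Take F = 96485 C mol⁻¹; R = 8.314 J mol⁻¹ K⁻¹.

1.57 L

Q = I·t = 0.2260 A × 78840 s = 17820 C.
n(e⁻) = Q/F = 17820 / 96485 = 0.1847 mol.
2 electrons are transferred per H₂ molecule, so n(H₂) = 0.1847 / 2 = 0.09233 mol.
V = nRT/P = (0.09233 × 8.314 × 343) / (168 × 10³ Pa) = 0.00157 m³ = 1.57 L.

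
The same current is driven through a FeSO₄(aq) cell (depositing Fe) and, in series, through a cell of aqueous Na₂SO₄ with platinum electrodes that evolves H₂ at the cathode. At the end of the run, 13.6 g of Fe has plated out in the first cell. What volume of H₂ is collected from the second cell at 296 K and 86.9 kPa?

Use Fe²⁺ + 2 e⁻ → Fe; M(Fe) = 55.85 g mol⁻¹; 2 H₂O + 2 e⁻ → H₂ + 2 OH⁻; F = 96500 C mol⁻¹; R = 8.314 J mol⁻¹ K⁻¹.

6.90 L

n(Fe) = 13.6 / 55.85 = 0.2435 mol, so n(e⁻) = 2 × 0.2435 = 0.4870 mol.
The cells are in series, so the same 0.4870 mol of electrons passes through the second cell.
2 H₂O + 2 e⁻ → H₂ + 2 OH⁻ — 2 mol e⁻ per mol H₂, so n(H₂) = 0.4870/2 = 0.2435 mol.
V = nRT/P = (0.2435 × 8.314 × 296) / (86.9 × 10³) = 0.00690 m³ = 6.90 L.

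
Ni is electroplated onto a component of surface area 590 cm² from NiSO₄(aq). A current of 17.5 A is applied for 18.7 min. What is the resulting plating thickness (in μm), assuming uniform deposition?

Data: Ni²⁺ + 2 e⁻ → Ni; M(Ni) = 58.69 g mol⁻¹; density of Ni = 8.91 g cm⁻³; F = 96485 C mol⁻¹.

Q = I·t = 17.50 × 1122.0 = 19640 C; n(e⁻) = 0.2035 mol.
n(Ni) = n(e⁻)/2 = 0.1018 mol, so m = 0.1018 × 58.69 = 5.972 g.
Volume = m/ρ = 5.972 / 8.91 = 0.6702 cm³.
Thickness = V/A = 0.6702 / 590 = 0.00114 cm = 11.4 μm.

11.4 μm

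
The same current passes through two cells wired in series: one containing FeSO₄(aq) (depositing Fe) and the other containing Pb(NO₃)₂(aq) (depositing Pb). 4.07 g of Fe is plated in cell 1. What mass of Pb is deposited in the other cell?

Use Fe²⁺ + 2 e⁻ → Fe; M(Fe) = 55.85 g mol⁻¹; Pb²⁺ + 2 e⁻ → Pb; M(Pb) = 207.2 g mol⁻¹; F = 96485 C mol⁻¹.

n(Fe) = 4.07 / 55.85 = 0.07287 mol.
Since Fe²⁺ + 2 e⁻ → Fe, n(e⁻) passed = 2 × 0.07287 = 0.1457 mol.
Cells in series carry the same charge, so the same 0.1457 mol of electrons passes through cell 2.
Pb²⁺ + 2 e⁻ → Pb, so n(Pb) = 0.1457 / 2 = 0.07287 mol.
m(Pb) = 0.07287 × 207.2 = 15.1 g.

15.1 g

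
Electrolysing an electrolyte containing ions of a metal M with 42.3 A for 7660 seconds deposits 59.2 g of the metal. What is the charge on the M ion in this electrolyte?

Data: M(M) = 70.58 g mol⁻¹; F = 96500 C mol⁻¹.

Q = I·t = 42.30 A × 7660.0 s = 324000 C, so n(e⁻) = 324000/96500 = 3.358 mol.
n(M) deposited = 59.2 / 70.58 = 0.8388 mol.
Electrons per atom = n(e⁻)/n(M) = 3.358 / 0.8388 = 4.00 ≈ 4, so the ion is M⁴⁺.

+4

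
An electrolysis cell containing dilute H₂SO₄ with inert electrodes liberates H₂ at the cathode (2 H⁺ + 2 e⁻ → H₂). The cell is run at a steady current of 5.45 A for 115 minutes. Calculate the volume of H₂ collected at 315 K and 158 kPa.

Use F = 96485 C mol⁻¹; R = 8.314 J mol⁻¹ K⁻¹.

3.23 L

Q = I·t = 5.450 A × 6900.0 s = 37600 C.
n(e⁻) = Q/F = 37600 / 96485 = 0.3897 mol.
2 electrons are transferred per H₂ molecule, so n(H₂) = 0.3897 / 2 = 0.1949 mol.
V = nRT/P = (0.1949 × 8.314 × 315) / (158 × 10³ Pa) = 0.00323 m³ = 3.23 L.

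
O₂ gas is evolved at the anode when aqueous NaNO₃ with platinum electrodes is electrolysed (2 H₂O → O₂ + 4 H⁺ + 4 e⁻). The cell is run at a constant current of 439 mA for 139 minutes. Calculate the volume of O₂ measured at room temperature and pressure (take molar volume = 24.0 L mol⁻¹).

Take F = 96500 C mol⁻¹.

Q = I·t = 0.4390 A × 8340.0 s = 3661 C.
n(e⁻) = Q/F = 3661 / 96500 = 0.03794 mol.
4 electrons are transferred per O₂ molecule, so n(O₂) = 0.03794 / 4 = 0.009485 mol.
V = n × V_m = 0.009485 × 24.0 = 0.228 L.

0.228 L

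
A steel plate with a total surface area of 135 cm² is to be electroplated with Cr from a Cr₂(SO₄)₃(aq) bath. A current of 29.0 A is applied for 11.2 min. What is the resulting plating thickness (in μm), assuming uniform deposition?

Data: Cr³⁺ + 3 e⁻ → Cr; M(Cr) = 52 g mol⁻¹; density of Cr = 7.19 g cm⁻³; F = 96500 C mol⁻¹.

36.1 μm

Q = I·t = 29.00 × 672.00 = 19490 C; n(e⁻) = 0.2019 mol.
n(Cr) = n(e⁻)/3 = 0.06732 mol, so m = 0.06732 × 52 = 3.500 g.
Volume = m/ρ = 3.500 / 7.19 = 0.4868 cm³.
Thickness = V/A = 0.4868 / 135 = 0.00361 cm = 36.1 μm.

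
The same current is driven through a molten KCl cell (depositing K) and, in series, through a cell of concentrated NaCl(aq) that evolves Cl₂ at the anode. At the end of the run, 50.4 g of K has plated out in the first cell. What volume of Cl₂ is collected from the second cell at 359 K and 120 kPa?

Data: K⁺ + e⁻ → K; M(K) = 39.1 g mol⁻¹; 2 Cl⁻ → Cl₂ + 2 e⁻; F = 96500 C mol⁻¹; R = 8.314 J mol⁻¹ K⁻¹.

n(K) = 50.4 / 39.1 = 1.289 mol, so n(e⁻) = 1 × 1.289 = 1.289 mol.
The cells are in series, so the same 1.289 mol of electrons passes through the second cell.
2 Cl⁻ → Cl₂ + 2 e⁻ — 2 mol e⁻ per mol Cl₂, so n(Cl₂) = 1.289/2 = 0.6445 mol.
V = nRT/P = (0.6445 × 8.314 × 359) / (120 × 10³) = 0.0160 m³ = 16.0 L.

16.0 L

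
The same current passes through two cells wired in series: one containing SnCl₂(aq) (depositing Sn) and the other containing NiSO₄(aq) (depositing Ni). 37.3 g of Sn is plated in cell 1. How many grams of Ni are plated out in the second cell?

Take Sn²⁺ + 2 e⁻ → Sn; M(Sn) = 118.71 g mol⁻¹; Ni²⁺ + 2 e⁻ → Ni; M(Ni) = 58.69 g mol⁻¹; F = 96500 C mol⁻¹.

n(Sn) = 37.3 / 118.71 = 0.3142 mol.
Since Sn²⁺ + 2 e⁻ → Sn, n(e⁻) passed = 2 × 0.3142 = 0.6284 mol.
Cells in series carry the same charge, so the same 0.6284 mol of electrons passes through cell 2.
Ni²⁺ + 2 e⁻ → Ni, so n(Ni) = 0.6284 / 2 = 0.3142 mol.
m(Ni) = 0.3142 × 58.69 = 18.4 g.

18.4 g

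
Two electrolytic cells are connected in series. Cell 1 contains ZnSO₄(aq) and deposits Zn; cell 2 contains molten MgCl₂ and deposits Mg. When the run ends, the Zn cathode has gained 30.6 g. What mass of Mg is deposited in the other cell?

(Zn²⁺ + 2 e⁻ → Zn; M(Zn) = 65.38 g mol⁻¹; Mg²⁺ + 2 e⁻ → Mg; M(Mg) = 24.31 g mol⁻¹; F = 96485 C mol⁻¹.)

11.4 g

n(Zn) = 30.6 / 65.38 = 0.4680 mol.
Since Zn²⁺ + 2 e⁻ → Zn, n(e⁻) passed = 2 × 0.4680 = 0.9361 mol.
Cells in series carry the same charge, so the same 0.9361 mol of electrons passes through cell 2.
Mg²⁺ + 2 e⁻ → Mg, so n(Mg) = 0.9361 / 2 = 0.4680 mol.
m(Mg) = 0.4680 × 24.31 = 11.4 g.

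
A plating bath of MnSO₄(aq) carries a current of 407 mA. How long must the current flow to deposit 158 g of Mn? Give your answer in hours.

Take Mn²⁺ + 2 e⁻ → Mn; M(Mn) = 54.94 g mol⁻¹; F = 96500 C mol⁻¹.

379 h

n(Mn) = m/M = 158 / 54.94 = 2.876 mol.
Each Mn atom requires 2 electrons, so n(e⁻) = 2 × 2.876 = 5.752 mol.
Q = n(e⁻)·F = 5.752 × 96500 = 555000 C.
t = Q/I = 555000 / 0.4070 A = 1364000 s = 379 h.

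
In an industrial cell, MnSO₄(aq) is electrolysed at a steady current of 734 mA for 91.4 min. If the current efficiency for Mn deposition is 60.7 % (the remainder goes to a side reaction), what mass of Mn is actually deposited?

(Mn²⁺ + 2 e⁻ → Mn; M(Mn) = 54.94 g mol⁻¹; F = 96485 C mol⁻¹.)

0.696 g

Q = I·t = 0.7340 × 5484.0 = 4025 C.
n(e⁻) = 4025/96485 = 0.04172 mol; theoretically n(Mn) = 0.04172/2 = 0.02086 mol, m_theo = 1.146 g.
At 60.7 % efficiency, m_actual = 0.607 × 1.146 = 0.696 g.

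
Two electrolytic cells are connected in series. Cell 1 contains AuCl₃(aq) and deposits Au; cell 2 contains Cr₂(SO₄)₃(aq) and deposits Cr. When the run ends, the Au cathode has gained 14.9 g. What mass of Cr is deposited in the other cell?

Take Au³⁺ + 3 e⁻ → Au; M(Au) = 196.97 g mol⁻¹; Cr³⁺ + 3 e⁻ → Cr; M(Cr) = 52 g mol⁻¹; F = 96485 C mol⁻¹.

n(Au) = 14.9 / 196.97 = 0.07565 mol.
Since Au³⁺ + 3 e⁻ → Au, n(e⁻) passed = 3 × 0.07565 = 0.2269 mol.
Cells in series carry the same charge, so the same 0.2269 mol of electrons passes through cell 2.
Cr³⁺ + 3 e⁻ → Cr, so n(Cr) = 0.2269 / 3 = 0.07565 mol.
m(Cr) = 0.07565 × 52 = 3.93 g.

3.93 g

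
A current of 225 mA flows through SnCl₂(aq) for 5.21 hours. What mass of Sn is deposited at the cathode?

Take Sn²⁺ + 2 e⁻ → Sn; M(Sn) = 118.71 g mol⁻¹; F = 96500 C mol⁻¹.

2.60 g

Q = I·t = 0.2250 A × 18756 s = 4220 C.
n(e⁻) = Q/F = 4220 / 96500 = 0.04373 mol.
Sn²⁺ + 2 e⁻ → Sn, so n(Sn) = n(e⁻)/2 = 0.02187 mol.
m = n·M = 0.02187 × 118.71 = 2.60 g.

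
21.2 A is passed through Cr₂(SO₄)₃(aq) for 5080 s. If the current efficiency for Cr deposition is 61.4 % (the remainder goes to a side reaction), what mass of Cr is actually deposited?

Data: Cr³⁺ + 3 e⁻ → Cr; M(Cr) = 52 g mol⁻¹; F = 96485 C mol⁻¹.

Q = I·t = 21.20 × 5080.0 = 107700 C.
n(e⁻) = 107700/96485 = 1.116 mol; theoretically n(Cr) = 1.116/3 = 0.3721 mol, m_theo = 19.35 g.
At 61.4 % efficiency, m_actual = 0.614 × 19.35 = 11.9 g.

11.9 g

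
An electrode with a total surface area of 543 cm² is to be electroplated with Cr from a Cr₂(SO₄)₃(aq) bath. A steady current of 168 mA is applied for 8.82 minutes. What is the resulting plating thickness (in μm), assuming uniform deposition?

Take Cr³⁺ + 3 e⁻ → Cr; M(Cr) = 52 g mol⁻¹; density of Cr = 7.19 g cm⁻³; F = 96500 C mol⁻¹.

Q = I·t = 0.1680 × 529.20 = 88.91 C; n(e⁻) = 0.0009213 mol.
n(Cr) = n(e⁻)/3 = 0.0003071 mol, so m = 0.0003071 × 52 = 0.01597 g.
Volume = m/ρ = 0.01597 / 7.19 = 0.002221 cm³.
Thickness = V/A = 0.002221 / 543 = 4.09 × 10⁻⁶ cm = 0.0409 μm.

0.0409 μm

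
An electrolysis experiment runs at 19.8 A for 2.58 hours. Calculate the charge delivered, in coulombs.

Q = I·t = 19.80 A × 9288.0 s = 1.84 × 10⁵ C.

1.84 × 10⁵ C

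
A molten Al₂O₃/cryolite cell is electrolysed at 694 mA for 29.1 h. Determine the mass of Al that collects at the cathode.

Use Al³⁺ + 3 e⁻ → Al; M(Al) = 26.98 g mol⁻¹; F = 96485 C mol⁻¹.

Q = I·t = 0.6940 A × 104760 s = 72700 C.
n(e⁻) = Q/F = 72700 / 96485 = 0.7535 mol.
Al³⁺ + 3 e⁻ → Al, so n(Al) = n(e⁻)/3 = 0.2512 mol.
m = n·M = 0.2512 × 26.98 = 6.78 g.

6.78 g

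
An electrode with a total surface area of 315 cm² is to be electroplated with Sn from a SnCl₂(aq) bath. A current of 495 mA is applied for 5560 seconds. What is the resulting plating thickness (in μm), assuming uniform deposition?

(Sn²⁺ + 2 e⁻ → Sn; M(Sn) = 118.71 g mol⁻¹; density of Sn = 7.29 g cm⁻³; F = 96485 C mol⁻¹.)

7.37 μm

Q = I·t = 0.4950 × 5560.0 = 2752 C; n(e⁻) = 0.02852 mol.
n(Sn) = n(e⁻)/2 = 0.01426 mol, so m = 0.01426 × 118.71 = 1.693 g.
Volume = m/ρ = 1.693 / 7.29 = 0.2322 cm³.
Thickness = V/A = 0.2322 / 315 = 7.37 × 10⁻⁴ cm = 7.37 μm.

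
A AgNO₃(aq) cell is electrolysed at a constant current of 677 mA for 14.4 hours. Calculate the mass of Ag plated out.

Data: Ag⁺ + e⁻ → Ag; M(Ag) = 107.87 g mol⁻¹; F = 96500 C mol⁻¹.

Q = I·t = 0.6770 A × 51840 s = 35100 C.
n(e⁻) = Q/F = 35100 / 96500 = 0.3637 mol.
Ag⁺ + e⁻ → Ag, so n(Ag) = n(e⁻)/1 = 0.3637 mol.
m = n·M = 0.3637 × 107.87 = 39.2 g.

39.2 g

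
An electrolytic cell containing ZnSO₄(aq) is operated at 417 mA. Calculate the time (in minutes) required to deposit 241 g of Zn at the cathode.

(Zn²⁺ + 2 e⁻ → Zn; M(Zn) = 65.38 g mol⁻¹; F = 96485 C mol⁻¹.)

28400 min

n(Zn) = m/M = 241 / 65.38 = 3.686 mol.
Each Zn atom requires 2 electrons, so n(e⁻) = 2 × 3.686 = 7.372 mol.
Q = n(e⁻)·F = 7.372 × 96485 = 711300 C.
t = Q/I = 711300 / 0.4170 A = 1706000 s = 28400 min.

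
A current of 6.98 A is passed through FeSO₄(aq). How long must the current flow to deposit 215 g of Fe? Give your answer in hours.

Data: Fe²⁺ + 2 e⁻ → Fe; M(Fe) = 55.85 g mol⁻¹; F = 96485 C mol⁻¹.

29.6 h

n(Fe) = m/M = 215 / 55.85 = 3.850 mol.
Each Fe atom requires 2 electrons, so n(e⁻) = 2 × 3.850 = 7.699 mol.
Q = n(e⁻)·F = 7.699 × 96485 = 742900 C.
t = Q/I = 742900 / 6.980 A = 106400 s = 29.6 h.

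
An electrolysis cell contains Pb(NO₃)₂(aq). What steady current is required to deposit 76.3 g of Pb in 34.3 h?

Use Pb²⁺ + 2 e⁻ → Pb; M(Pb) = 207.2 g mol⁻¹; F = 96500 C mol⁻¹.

0.576 A

n(Pb) = 76.3 / 207.2 = 0.3682 mol.
n(e⁻) = 2 × 0.3682 = 0.7365 mol.
Q = n(e⁻)·F = 0.7365 × 96500 = 71070 C.
I = Q/t = 71070 / 123480 s = 0.576 A.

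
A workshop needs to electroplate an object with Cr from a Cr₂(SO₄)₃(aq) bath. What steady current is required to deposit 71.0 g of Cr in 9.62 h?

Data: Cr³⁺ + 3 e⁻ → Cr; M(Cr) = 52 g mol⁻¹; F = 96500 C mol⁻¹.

n(Cr) = 71.0 / 52 = 1.365 mol.
n(e⁻) = 3 × 1.365 = 4.096 mol.
Q = n(e⁻)·F = 4.096 × 96500 = 395300 C.
I = Q/t = 395300 / 34632 s = 11.4 A.

11.4 A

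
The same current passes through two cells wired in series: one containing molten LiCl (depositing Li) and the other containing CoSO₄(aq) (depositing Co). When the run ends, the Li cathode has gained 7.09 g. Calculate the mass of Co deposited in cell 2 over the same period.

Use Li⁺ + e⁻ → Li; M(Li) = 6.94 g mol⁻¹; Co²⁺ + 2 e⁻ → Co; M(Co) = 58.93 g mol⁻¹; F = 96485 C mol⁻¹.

30.1 g

n(Li) = 7.09 / 6.94 = 1.022 mol.
Since Li⁺ + e⁻ → Li, n(e⁻) passed = 1 × 1.022 = 1.022 mol.
Cells in series carry the same charge, so the same 1.022 mol of electrons passes through cell 2.
Co²⁺ + 2 e⁻ → Co, so n(Co) = 1.022 / 2 = 0.5108 mol.
m(Co) = 0.5108 × 58.93 = 30.1 g.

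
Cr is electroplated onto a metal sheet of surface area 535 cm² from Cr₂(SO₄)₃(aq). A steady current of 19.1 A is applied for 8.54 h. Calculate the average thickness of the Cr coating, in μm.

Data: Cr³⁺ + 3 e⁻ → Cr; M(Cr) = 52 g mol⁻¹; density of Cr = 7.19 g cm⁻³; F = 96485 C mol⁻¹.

274 μm

Q = I·t = 19.10 × 30744 = 587200 C; n(e⁻) = 6.086 mol.
n(Cr) = n(e⁻)/3 = 2.029 mol, so m = 2.029 × 52 = 105.5 g.
Volume = m/ρ = 105.5 / 7.19 = 14.67 cm³.
Thickness = V/A = 14.67 / 535 = 0.0274 cm = 274 μm.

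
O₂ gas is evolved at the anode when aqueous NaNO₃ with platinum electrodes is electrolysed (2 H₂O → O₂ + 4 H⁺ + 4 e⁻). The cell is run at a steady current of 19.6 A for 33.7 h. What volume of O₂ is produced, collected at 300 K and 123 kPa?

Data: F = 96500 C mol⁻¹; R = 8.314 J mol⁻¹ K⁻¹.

Q = I·t = 19.60 A × 121320 s = 2378000 C.
n(e⁻) = Q/F = 2378000 / 96500 = 24.64 mol.
4 electrons are transferred per O₂ molecule, so n(O₂) = 24.64 / 4 = 6.160 mol.
V = nRT/P = (6.160 × 8.314 × 300) / (123 × 10³ Pa) = 0.125 m³ = 125 L.

125 L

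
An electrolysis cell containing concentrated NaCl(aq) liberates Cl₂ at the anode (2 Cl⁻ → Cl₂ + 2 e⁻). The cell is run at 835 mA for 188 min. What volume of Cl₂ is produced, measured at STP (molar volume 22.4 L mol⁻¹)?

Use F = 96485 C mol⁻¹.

1.09 L

Q = I·t = 0.8350 A × 11280 s = 9419 C.
n(e⁻) = Q/F = 9419 / 96485 = 0.09762 mol.
2 electrons are transferred per Cl₂ molecule, so n(Cl₂) = 0.09762 / 2 = 0.04881 mol.
V = n × V_m = 0.04881 × 22.4 = 1.09 L.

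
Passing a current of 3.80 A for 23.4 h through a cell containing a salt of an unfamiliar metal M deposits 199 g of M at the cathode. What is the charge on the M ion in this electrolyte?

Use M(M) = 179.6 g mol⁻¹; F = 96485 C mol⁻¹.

+3

Q = I·t = 3.800 A × 84240 s = 320100 C, so n(e⁻) = 320100/96485 = 3.318 mol.
n(M) deposited = 199 / 179.6 = 1.108 mol.
Electrons per atom = n(e⁻)/n(M) = 3.318 / 1.108 = 2.99 ≈ 3, so the ion is M³⁺.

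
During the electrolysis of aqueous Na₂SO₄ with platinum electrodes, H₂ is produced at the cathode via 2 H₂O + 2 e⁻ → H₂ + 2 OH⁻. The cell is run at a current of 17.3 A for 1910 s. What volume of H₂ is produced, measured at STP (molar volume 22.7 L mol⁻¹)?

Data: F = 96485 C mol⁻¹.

3.89 L

Q = I·t = 17.30 A × 1910.0 s = 33040 C.
n(e⁻) = Q/F = 33040 / 96485 = 0.3425 mol.
2 electrons are transferred per H₂ molecule, so n(H₂) = 0.3425 / 2 = 0.1712 mol.
V = n × V_m = 0.1712 × 22.7 = 3.89 L.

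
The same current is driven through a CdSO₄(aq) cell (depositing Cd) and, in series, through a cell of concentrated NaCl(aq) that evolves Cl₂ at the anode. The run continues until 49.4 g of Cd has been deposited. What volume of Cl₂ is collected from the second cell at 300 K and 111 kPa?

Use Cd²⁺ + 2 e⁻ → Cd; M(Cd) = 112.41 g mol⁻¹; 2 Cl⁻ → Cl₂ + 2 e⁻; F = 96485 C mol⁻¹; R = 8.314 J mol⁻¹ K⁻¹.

n(Cd) = 49.4 / 112.41 = 0.4395 mol, so n(e⁻) = 2 × 0.4395 = 0.8789 mol.
The cells are in series, so the same 0.8789 mol of electrons passes through the second cell.
2 Cl⁻ → Cl₂ + 2 e⁻ — 2 mol e⁻ per mol Cl₂, so n(Cl₂) = 0.8789/2 = 0.4395 mol.
V = nRT/P = (0.4395 × 8.314 × 300) / (111 × 10³) = 0.00987 m³ = 9.87 L.

9.87 L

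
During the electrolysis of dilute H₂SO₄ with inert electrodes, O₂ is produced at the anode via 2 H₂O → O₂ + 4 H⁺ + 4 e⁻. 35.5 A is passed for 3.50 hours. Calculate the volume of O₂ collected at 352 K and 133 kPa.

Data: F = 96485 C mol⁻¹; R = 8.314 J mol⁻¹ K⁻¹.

Q = I·t = 35.50 A × 12600 s = 447300 C.
n(e⁻) = Q/F = 447300 / 96485 = 4.636 mol.
4 electrons are transferred per O₂ molecule, so n(O₂) = 4.636 / 4 = 1.159 mol.
V = nRT/P = (1.159 × 8.314 × 352) / (133 × 10³ Pa) = 0.0255 m³ = 25.5 L.

25.5 L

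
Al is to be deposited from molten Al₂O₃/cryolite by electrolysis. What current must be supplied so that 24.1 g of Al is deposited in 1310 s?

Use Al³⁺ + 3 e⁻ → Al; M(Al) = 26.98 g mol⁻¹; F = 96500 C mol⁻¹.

n(Al) = 24.1 / 26.98 = 0.8933 mol.
n(e⁻) = 3 × 0.8933 = 2.680 mol.
Q = n(e⁻)·F = 2.680 × 96500 = 258600 C.
I = Q/t = 258600 / 1310.0 s = 197 A.

197 A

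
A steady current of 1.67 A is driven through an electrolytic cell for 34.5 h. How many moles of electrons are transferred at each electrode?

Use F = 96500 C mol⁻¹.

Q = I·t = 1.670 A × 124200 s = 207400 C.
n(e⁻) = Q/F = 207400 / 96500 = 2.15 mol.

2.15 mol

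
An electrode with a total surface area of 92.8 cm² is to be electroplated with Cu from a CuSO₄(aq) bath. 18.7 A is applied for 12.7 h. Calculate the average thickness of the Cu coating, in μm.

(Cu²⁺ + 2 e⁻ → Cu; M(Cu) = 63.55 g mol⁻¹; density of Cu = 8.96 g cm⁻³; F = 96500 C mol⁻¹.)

3390 μm

Q = I·t = 18.70 × 45720 = 855000 C; n(e⁻) = 8.860 mol.
n(Cu) = n(e⁻)/2 = 4.430 mol, so m = 4.430 × 63.55 = 281.5 g.
Volume = m/ρ = 281.5 / 8.96 = 31.42 cm³.
Thickness = V/A = 31.42 / 92.8 = 0.339 cm = 3390 μm.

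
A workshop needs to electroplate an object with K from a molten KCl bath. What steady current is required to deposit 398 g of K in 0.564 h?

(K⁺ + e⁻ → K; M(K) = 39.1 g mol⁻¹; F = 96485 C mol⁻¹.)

n(K) = 398 / 39.1 = 10.18 mol.
n(e⁻) = 1 × 10.18 = 10.18 mol.
Q = n(e⁻)·F = 10.18 × 96485 = 982100 C.
I = Q/t = 982100 / 2030.4 s = 484 A.

484 A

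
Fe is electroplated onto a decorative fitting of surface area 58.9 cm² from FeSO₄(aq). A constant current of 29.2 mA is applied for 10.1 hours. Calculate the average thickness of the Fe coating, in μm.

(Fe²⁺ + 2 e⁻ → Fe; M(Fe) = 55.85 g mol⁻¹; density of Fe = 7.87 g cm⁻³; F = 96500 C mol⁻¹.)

Q = I·t = 0.02920 × 36360 = 1062 C; n(e⁻) = 0.01100 mol.
n(Fe) = n(e⁻)/2 = 0.005501 mol, so m = 0.005501 × 55.85 = 0.3072 g.
Volume = m/ρ = 0.3072 / 7.87 = 0.03904 cm³.
Thickness = V/A = 0.03904 / 58.9 = 6.63 × 10⁻⁴ cm = 6.63 μm.

6.63 μm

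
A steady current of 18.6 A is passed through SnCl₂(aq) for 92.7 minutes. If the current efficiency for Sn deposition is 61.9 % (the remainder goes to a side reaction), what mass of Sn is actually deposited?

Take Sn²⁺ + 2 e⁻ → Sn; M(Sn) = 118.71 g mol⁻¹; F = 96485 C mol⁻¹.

Q = I·t = 18.60 × 5562.0 = 103500 C.
n(e⁻) = 103500/96485 = 1.072 mol; theoretically n(Sn) = 1.072/2 = 0.5361 mol, m_theo = 63.64 g.
At 61.9 % efficiency, m_actual = 0.619 × 63.64 = 39.4 g.

39.4 g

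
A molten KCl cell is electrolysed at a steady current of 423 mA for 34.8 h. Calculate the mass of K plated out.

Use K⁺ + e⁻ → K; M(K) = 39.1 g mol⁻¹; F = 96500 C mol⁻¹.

Q = I·t = 0.4230 A × 125280 s = 52990 C.
n(e⁻) = Q/F = 52990 / 96500 = 0.5492 mol.
K⁺ + e⁻ → K, so n(K) = n(e⁻)/1 = 0.5492 mol.
m = n·M = 0.5492 × 39.1 = 21.5 g.

21.5 g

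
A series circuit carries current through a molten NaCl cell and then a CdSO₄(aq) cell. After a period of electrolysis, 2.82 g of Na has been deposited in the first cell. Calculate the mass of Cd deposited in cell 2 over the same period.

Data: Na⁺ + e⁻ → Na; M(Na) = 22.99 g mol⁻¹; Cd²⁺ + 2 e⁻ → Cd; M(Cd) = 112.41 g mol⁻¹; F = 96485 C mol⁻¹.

6.89 g

n(Na) = 2.82 / 22.99 = 0.1227 mol.
Since Na⁺ + e⁻ → Na, n(e⁻) passed = 1 × 0.1227 = 0.1227 mol.
Cells in series carry the same charge, so the same 0.1227 mol of electrons passes through cell 2.
Cd²⁺ + 2 e⁻ → Cd, so n(Cd) = 0.1227 / 2 = 0.06133 mol.
m(Cd) = 0.06133 × 112.41 = 6.89 g.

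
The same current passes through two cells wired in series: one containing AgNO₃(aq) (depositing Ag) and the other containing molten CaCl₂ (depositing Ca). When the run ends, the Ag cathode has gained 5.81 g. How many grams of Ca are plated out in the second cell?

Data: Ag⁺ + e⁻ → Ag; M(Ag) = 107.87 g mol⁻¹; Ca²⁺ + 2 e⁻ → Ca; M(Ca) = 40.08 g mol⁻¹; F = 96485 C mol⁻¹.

n(Ag) = 5.81 / 107.87 = 0.05386 mol.
Since Ag⁺ + e⁻ → Ag, n(e⁻) passed = 1 × 0.05386 = 0.05386 mol.
Cells in series carry the same charge, so the same 0.05386 mol of electrons passes through cell 2.
Ca²⁺ + 2 e⁻ → Ca, so n(Ca) = 0.05386 / 2 = 0.02693 mol.
m(Ca) = 0.02693 × 40.08 = 1.08 g.

1.08 g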